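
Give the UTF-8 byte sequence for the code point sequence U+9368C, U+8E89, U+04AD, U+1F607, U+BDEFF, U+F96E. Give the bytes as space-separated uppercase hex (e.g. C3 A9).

F2 93 9A 8C E8 BA 89 D2 AD F0 9F 98 87 F2 BD BB BF EF A5 AE

U+9368C: 4-byte form → F2 93 9A 8C.
U+8E89: 3-byte form → E8 BA 89.
U+04AD: 2-byte form → D2 AD.
U+1F607: 4-byte form → F0 9F 98 87.
U+BDEFF: 4-byte form → F2 BD BB BF.
U+F96E: 3-byte form → EF A5 AE.
Concatenated (20 bytes): F2 93 9A 8C E8 BA 89 D2 AD F0 9F 98 87 F2 BD BB BF EF A5 AE.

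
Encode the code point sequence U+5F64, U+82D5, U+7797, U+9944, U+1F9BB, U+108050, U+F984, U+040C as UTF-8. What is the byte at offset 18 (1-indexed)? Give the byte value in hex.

0x88

1-indexed offset 18 is 0-indexed offset 17.
U+5F64 → 3-byte form E5 BD A4 at offsets 0–2.
U+82D5 → 3-byte form E8 8B 95 at offsets 3–5.
U+7797 → 3-byte form E7 9E 97 at offsets 6–8.
U+9944 → 3-byte form E9 A5 84 at offsets 9–11.
U+1F9BB → 4-byte form F0 9F A6 BB at offsets 12–15.
U+108050 → 4-byte form F4 88 81 90 at offsets 16–19.
Offset 17 falls in char 6's range; it's byte 2 of F4 88 81 90 = 0x88.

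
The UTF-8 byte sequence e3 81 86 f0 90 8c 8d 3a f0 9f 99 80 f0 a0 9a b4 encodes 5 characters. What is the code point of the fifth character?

U+206B4

Offset 0: leading byte 0xE3 = 11100011 → 3-byte char #1 = E3 81 86.
Offset 3: leading byte 0xF0 = 11110000 → 4-byte char #2 = F0 90 8C 8D.
Offset 7: leading byte 0x3A = 00111010 → 1-byte char #3 = 3A.
Offset 8: leading byte 0xF0 = 11110000 → 4-byte char #4 = F0 9F 99 80.
Offset 12: leading byte 0xF0 = 11110000 → 4-byte char #5 = F0 A0 9A B4.
Leading byte 0xF0 = 11110000 matches 11110xxx → 4-byte sequence.
Byte 1: 0xF0 = 11110000, payload 000 (3 bits).
Byte 2: 0xA0 = 10100000 (10xxxxxx ✓), payload 100000.
Byte 3: 0x9A = 10011010 (10xxxxxx ✓), payload 011010.
Byte 4: 0xB4 = 10110100 (10xxxxxx ✓), payload 110100.
Concatenate: 000100000011010110100 = 0x206B4 (21 bits → U+206B4).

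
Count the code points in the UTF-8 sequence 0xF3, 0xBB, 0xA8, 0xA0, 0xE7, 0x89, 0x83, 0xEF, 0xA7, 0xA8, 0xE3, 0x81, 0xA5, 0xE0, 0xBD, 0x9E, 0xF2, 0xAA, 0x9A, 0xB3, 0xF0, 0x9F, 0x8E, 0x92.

7

Byte at offset 0: 0xF3 = 11110011 → 4-byte char (#1). Advance 4.
Byte at offset 4: 0xE7 = 11100111 → 3-byte char (#2). Advance 3.
Byte at offset 7: 0xEF = 11101111 → 3-byte char (#3). Advance 3.
Byte at offset 10: 0xE3 = 11100011 → 3-byte char (#4). Advance 3.
Byte at offset 13: 0xE0 = 11100000 → 3-byte char (#5). Advance 3.
Byte at offset 16: 0xF2 = 11110010 → 4-byte char (#6). Advance 4.
Byte at offset 20: 0xF0 = 11110000 → 4-byte char (#7). Advance 4.
Reached end at offset 24 after 7 code points.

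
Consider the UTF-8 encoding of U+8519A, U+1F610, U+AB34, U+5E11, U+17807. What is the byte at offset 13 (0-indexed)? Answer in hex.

U+8519A → 4-byte form F2 85 86 9A at offsets 0–3.
U+1F610 → 4-byte form F0 9F 98 90 at offsets 4–7.
U+AB34 → 3-byte form EA AC B4 at offsets 8–10.
U+5E11 → 3-byte form E5 B8 91 at offsets 11–13.
Offset 13 falls in char 4's range; it's byte 3 of E5 B8 91 = 0x91.

0x91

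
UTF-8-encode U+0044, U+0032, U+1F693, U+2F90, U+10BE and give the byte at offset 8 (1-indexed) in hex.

1-indexed offset 8 is 0-indexed offset 7.
U+0044 → 1-byte form 44 at offsets 0–0.
U+0032 → 1-byte form 32 at offsets 1–1.
U+1F693 → 4-byte form F0 9F 9A 93 at offsets 2–5.
U+2F90 → 3-byte form E2 BE 90 at offsets 6–8.
Offset 7 falls in char 4's range; it's byte 2 of E2 BE 90 = 0xBE.

0xBE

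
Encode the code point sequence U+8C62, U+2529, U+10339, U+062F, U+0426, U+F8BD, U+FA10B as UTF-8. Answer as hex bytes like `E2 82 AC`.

U+8C62: 3-byte form → E8 B1 A2.
U+2529: 3-byte form → E2 94 A9.
U+10339: 4-byte form → F0 90 8C B9.
U+062F: 2-byte form → D8 AF.
U+0426: 2-byte form → D0 A6.
U+F8BD: 3-byte form → EF A2 BD.
U+FA10B: 4-byte form → F3 BA 84 8B.
Concatenated (21 bytes): E8 B1 A2 E2 94 A9 F0 90 8C B9 D8 AF D0 A6 EF A2 BD F3 BA 84 8B.

E8 B1 A2 E2 94 A9 F0 90 8C B9 D8 AF D0 A6 EF A2 BD F3 BA 84 8B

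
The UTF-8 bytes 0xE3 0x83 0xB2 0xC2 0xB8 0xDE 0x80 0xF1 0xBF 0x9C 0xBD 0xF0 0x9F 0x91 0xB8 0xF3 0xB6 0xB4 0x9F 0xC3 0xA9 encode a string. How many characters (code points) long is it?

7

Byte at offset 0: 0xE3 = 11100011 → 3-byte char (#1). Advance 3.
Byte at offset 3: 0xC2 = 11000010 → 2-byte char (#2). Advance 2.
Byte at offset 5: 0xDE = 11011110 → 2-byte char (#3). Advance 2.
Byte at offset 7: 0xF1 = 11110001 → 4-byte char (#4). Advance 4.
Byte at offset 11: 0xF0 = 11110000 → 4-byte char (#5). Advance 4.
Byte at offset 15: 0xF3 = 11110011 → 4-byte char (#6). Advance 4.
Byte at offset 19: 0xC3 = 11000011 → 2-byte char (#7). Advance 2.
Reached end at offset 21 after 7 code points.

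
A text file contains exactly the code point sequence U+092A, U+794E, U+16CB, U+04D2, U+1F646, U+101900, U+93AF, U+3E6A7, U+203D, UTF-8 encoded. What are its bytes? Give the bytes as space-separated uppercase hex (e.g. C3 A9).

U+092A: 3-byte form → E0 A4 AA.
U+794E: 3-byte form → E7 A5 8E.
U+16CB: 3-byte form → E1 9B 8B.
U+04D2: 2-byte form → D3 92.
U+1F646: 4-byte form → F0 9F 99 86.
U+101900: 4-byte form → F4 81 A4 80.
U+93AF: 3-byte form → E9 8E AF.
U+3E6A7: 4-byte form → F0 BE 9A A7.
U+203D: 3-byte form → E2 80 BD.
Concatenated (29 bytes): E0 A4 AA E7 A5 8E E1 9B 8B D3 92 F0 9F 99 86 F4 81 A4 80 E9 8E AF F0 BE 9A A7 E2 80 BD.

E0 A4 AA E7 A5 8E E1 9B 8B D3 92 F0 9F 99 86 F4 81 A4 80 E9 8E AF F0 BE 9A A7 E2 80 BD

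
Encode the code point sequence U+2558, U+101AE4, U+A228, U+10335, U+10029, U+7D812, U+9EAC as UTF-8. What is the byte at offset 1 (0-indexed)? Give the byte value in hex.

U+2558 → 3-byte form E2 95 98 at offsets 0–2.
Offset 1 falls in char 1's range; it's byte 2 of E2 95 98 = 0x95.

0x95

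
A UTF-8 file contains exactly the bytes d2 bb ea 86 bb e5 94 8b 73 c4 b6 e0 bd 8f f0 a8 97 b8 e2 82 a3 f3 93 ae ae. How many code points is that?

Byte at offset 0: 0xD2 = 11010010 → 2-byte char (#1). Advance 2.
Byte at offset 2: 0xEA = 11101010 → 3-byte char (#2). Advance 3.
Byte at offset 5: 0xE5 = 11100101 → 3-byte char (#3). Advance 3.
Byte at offset 8: 0x73 = 01110011 → 1-byte char (#4). Advance 1.
Byte at offset 9: 0xC4 = 11000100 → 2-byte char (#5). Advance 2.
Byte at offset 11: 0xE0 = 11100000 → 3-byte char (#6). Advance 3.
Byte at offset 14: 0xF0 = 11110000 → 4-byte char (#7). Advance 4.
Byte at offset 18: 0xE2 = 11100010 → 3-byte char (#8). Advance 3.
Byte at offset 21: 0xF3 = 11110011 → 4-byte char (#9). Advance 4.
Reached end at offset 25 after 9 code points.

9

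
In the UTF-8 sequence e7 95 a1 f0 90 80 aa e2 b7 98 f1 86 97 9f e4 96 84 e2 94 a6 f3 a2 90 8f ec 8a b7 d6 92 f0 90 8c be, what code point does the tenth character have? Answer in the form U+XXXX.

Offset 0: leading byte 0xE7 = 11100111 → 3-byte char #1 = E7 95 A1.
Offset 3: leading byte 0xF0 = 11110000 → 4-byte char #2 = F0 90 80 AA.
Offset 7: leading byte 0xE2 = 11100010 → 3-byte char #3 = E2 B7 98.
Offset 10: leading byte 0xF1 = 11110001 → 4-byte char #4 = F1 86 97 9F.
Offset 14: leading byte 0xE4 = 11100100 → 3-byte char #5 = E4 96 84.
Offset 17: leading byte 0xE2 = 11100010 → 3-byte char #6 = E2 94 A6.
Offset 20: leading byte 0xF3 = 11110011 → 4-byte char #7 = F3 A2 90 8F.
Offset 24: leading byte 0xEC = 11101100 → 3-byte char #8 = EC 8A B7.
Offset 27: leading byte 0xD6 = 11010110 → 2-byte char #9 = D6 92.
Offset 29: leading byte 0xF0 = 11110000 → 4-byte char #10 = F0 90 8C BE.
Leading byte 0xF0 = 11110000 matches 11110xxx → 4-byte sequence.
Byte 1: 0xF0 = 11110000, payload 000 (3 bits).
Byte 2: 0x90 = 10010000 (10xxxxxx ✓), payload 010000.
Byte 3: 0x8C = 10001100 (10xxxxxx ✓), payload 001100.
Byte 4: 0xBE = 10111110 (10xxxxxx ✓), payload 111110.
Concatenate: 000010000001100111110 = 0x1033E (21 bits → U+1033E).

U+1033E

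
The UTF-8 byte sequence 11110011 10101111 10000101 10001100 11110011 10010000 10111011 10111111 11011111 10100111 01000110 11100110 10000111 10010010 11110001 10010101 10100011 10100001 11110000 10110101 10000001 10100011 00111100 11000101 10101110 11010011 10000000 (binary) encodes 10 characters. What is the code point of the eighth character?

U+003C

Offset 0: leading byte 0xF3 = 11110011 → 4-byte char #1 = F3 AF 85 8C.
Offset 4: leading byte 0xF3 = 11110011 → 4-byte char #2 = F3 90 BB BF.
Offset 8: leading byte 0xDF = 11011111 → 2-byte char #3 = DF A7.
Offset 10: leading byte 0x46 = 01000110 → 1-byte char #4 = 46.
Offset 11: leading byte 0xE6 = 11100110 → 3-byte char #5 = E6 87 92.
Offset 14: leading byte 0xF1 = 11110001 → 4-byte char #6 = F1 95 A3 A1.
Offset 18: leading byte 0xF0 = 11110000 → 4-byte char #7 = F0 B5 81 A3.
Offset 22: leading byte 0x3C = 00111100 → 1-byte char #8 = 3C.
Leading byte 0x3C = 00111100 matches 0xxxxxxx → 1-byte sequence.
Byte 1: 0x3C = 00111100, payload 0111100 (7 bits).
Concatenate: 0111100 = 0x3C (7 bits → U+003C).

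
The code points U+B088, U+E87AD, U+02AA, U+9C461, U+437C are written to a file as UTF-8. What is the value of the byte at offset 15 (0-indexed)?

0xBC

U+B088 → 3-byte form EB 82 88 at offsets 0–2.
U+E87AD → 4-byte form F3 A8 9E AD at offsets 3–6.
U+02AA → 2-byte form CA AA at offsets 7–8.
U+9C461 → 4-byte form F2 9C 91 A1 at offsets 9–12.
U+437C → 3-byte form E4 8D BC at offsets 13–15.
Offset 15 falls in char 5's range; it's byte 3 of E4 8D BC = 0xBC.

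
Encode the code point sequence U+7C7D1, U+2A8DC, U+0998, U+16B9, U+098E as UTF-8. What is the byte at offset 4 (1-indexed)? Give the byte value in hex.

0x91

1-indexed offset 4 is 0-indexed offset 3.
U+7C7D1 → 4-byte form F1 BC 9F 91 at offsets 0–3.
Offset 3 falls in char 1's range; it's byte 4 of F1 BC 9F 91 = 0x91.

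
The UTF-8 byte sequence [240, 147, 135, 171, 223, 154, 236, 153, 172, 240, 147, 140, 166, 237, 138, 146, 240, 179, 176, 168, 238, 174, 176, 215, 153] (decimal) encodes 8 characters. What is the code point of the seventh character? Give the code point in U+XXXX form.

Offset 0: leading byte 0xF0 = 11110000 → 4-byte char #1 = F0 93 87 AB.
Offset 4: leading byte 0xDF = 11011111 → 2-byte char #2 = DF 9A.
Offset 6: leading byte 0xEC = 11101100 → 3-byte char #3 = EC 99 AC.
Offset 9: leading byte 0xF0 = 11110000 → 4-byte char #4 = F0 93 8C A6.
Offset 13: leading byte 0xED = 11101101 → 3-byte char #5 = ED 8A 92.
Offset 16: leading byte 0xF0 = 11110000 → 4-byte char #6 = F0 B3 B0 A8.
Offset 20: leading byte 0xEE = 11101110 → 3-byte char #7 = EE AE B0.
Leading byte 0xEE = 11101110 matches 1110xxxx → 3-byte sequence.
Byte 1: 0xEE = 11101110, payload 1110 (4 bits).
Byte 2: 0xAE = 10101110 (10xxxxxx ✓), payload 101110.
Byte 3: 0xB0 = 10110000 (10xxxxxx ✓), payload 110000.
Concatenate: 1110101110110000 = 0xEBB0 (16 bits → U+EBB0).

U+EBB0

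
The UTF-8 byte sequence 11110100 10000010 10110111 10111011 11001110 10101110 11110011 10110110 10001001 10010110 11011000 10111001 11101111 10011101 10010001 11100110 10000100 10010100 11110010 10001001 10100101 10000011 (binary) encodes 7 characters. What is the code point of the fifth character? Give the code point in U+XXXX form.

U+F751

Offset 0: leading byte 0xF4 = 11110100 → 4-byte char #1 = F4 82 B7 BB.
Offset 4: leading byte 0xCE = 11001110 → 2-byte char #2 = CE AE.
Offset 6: leading byte 0xF3 = 11110011 → 4-byte char #3 = F3 B6 89 96.
Offset 10: leading byte 0xD8 = 11011000 → 2-byte char #4 = D8 B9.
Offset 12: leading byte 0xEF = 11101111 → 3-byte char #5 = EF 9D 91.
Leading byte 0xEF = 11101111 matches 1110xxxx → 3-byte sequence.
Byte 1: 0xEF = 11101111, payload 1111 (4 bits).
Byte 2: 0x9D = 10011101 (10xxxxxx ✓), payload 011101.
Byte 3: 0x91 = 10010001 (10xxxxxx ✓), payload 010001.
Concatenate: 1111011101010001 = 0xF751 (16 bits → U+F751).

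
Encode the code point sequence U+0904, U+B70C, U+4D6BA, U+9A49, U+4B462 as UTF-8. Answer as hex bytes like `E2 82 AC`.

U+0904: 3-byte form → E0 A4 84.
U+B70C: 3-byte form → EB 9C 8C.
U+4D6BA: 4-byte form → F1 8D 9A BA.
U+9A49: 3-byte form → E9 A9 89.
U+4B462: 4-byte form → F1 8B 91 A2.
Concatenated (17 bytes): E0 A4 84 EB 9C 8C F1 8D 9A BA E9 A9 89 F1 8B 91 A2.

E0 A4 84 EB 9C 8C F1 8D 9A BA E9 A9 89 F1 8B 91 A2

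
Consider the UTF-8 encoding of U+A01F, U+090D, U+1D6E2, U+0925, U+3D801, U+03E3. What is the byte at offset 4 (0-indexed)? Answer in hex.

U+A01F → 3-byte form EA 80 9F at offsets 0–2.
U+090D → 3-byte form E0 A4 8D at offsets 3–5.
Offset 4 falls in char 2's range; it's byte 2 of E0 A4 8D = 0xA4.

0xA4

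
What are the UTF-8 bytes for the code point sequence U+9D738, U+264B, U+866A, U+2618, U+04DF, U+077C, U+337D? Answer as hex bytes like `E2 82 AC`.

U+9D738: 4-byte form → F2 9D 9C B8.
U+264B: 3-byte form → E2 99 8B.
U+866A: 3-byte form → E8 99 AA.
U+2618: 3-byte form → E2 98 98.
U+04DF: 2-byte form → D3 9F.
U+077C: 2-byte form → DD BC.
U+337D: 3-byte form → E3 8D BD.
Concatenated (20 bytes): F2 9D 9C B8 E2 99 8B E8 99 AA E2 98 98 D3 9F DD BC E3 8D BD.

F2 9D 9C B8 E2 99 8B E8 99 AA E2 98 98 D3 9F DD BC E3 8D BD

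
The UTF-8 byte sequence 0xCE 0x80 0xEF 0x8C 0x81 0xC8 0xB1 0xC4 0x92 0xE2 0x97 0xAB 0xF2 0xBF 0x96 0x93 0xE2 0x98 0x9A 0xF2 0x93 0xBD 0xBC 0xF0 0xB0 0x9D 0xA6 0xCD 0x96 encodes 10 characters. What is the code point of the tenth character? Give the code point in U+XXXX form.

U+0356

Offset 0: leading byte 0xCE = 11001110 → 2-byte char #1 = CE 80.
Offset 2: leading byte 0xEF = 11101111 → 3-byte char #2 = EF 8C 81.
Offset 5: leading byte 0xC8 = 11001000 → 2-byte char #3 = C8 B1.
Offset 7: leading byte 0xC4 = 11000100 → 2-byte char #4 = C4 92.
Offset 9: leading byte 0xE2 = 11100010 → 3-byte char #5 = E2 97 AB.
Offset 12: leading byte 0xF2 = 11110010 → 4-byte char #6 = F2 BF 96 93.
Offset 16: leading byte 0xE2 = 11100010 → 3-byte char #7 = E2 98 9A.
Offset 19: leading byte 0xF2 = 11110010 → 4-byte char #8 = F2 93 BD BC.
Offset 23: leading byte 0xF0 = 11110000 → 4-byte char #9 = F0 B0 9D A6.
Offset 27: leading byte 0xCD = 11001101 → 2-byte char #10 = CD 96.
Leading byte 0xCD = 11001101 matches 110xxxxx → 2-byte sequence.
Byte 1: 0xCD = 11001101, payload 01101 (5 bits).
Byte 2: 0x96 = 10010110 (10xxxxxx ✓), payload 010110.
Concatenate: 01101010110 = 0x356 (11 bits → U+0356).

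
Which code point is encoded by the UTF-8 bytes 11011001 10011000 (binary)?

Leading byte 0xD9 = 11011001 matches 110xxxxx → 2-byte sequence.
Byte 1: 0xD9 = 11011001, payload 11001 (5 bits).
Byte 2: 0x98 = 10011000 (10xxxxxx ✓), payload 011000.
Concatenate: 11001011000 = 0x658 (11 bits → U+0658).

U+0658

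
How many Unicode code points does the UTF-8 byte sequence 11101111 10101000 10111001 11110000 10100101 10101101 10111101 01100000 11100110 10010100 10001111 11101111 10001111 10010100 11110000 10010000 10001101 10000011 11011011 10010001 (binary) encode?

7

Byte at offset 0: 0xEF = 11101111 → 3-byte char (#1). Advance 3.
Byte at offset 3: 0xF0 = 11110000 → 4-byte char (#2). Advance 4.
Byte at offset 7: 0x60 = 01100000 → 1-byte char (#3). Advance 1.
Byte at offset 8: 0xE6 = 11100110 → 3-byte char (#4). Advance 3.
Byte at offset 11: 0xEF = 11101111 → 3-byte char (#5). Advance 3.
Byte at offset 14: 0xF0 = 11110000 → 4-byte char (#6). Advance 4.
Byte at offset 18: 0xDB = 11011011 → 2-byte char (#7). Advance 2.
Reached end at offset 20 after 7 code points.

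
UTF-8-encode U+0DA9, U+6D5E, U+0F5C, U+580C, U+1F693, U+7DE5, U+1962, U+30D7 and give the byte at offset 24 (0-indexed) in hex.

U+0DA9 → 3-byte form E0 B6 A9 at offsets 0–2.
U+6D5E → 3-byte form E6 B5 9E at offsets 3–5.
U+0F5C → 3-byte form E0 BD 9C at offsets 6–8.
U+580C → 3-byte form E5 A0 8C at offsets 9–11.
U+1F693 → 4-byte form F0 9F 9A 93 at offsets 12–15.
U+7DE5 → 3-byte form E7 B7 A5 at offsets 16–18.
U+1962 → 3-byte form E1 A5 A2 at offsets 19–21.
U+30D7 → 3-byte form E3 83 97 at offsets 22–24.
Offset 24 falls in char 8's range; it's byte 3 of E3 83 97 = 0x97.

0x97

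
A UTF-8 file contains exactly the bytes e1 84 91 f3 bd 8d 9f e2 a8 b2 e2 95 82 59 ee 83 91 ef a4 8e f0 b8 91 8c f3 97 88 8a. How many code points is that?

Byte at offset 0: 0xE1 = 11100001 → 3-byte char (#1). Advance 3.
Byte at offset 3: 0xF3 = 11110011 → 4-byte char (#2). Advance 4.
Byte at offset 7: 0xE2 = 11100010 → 3-byte char (#3). Advance 3.
Byte at offset 10: 0xE2 = 11100010 → 3-byte char (#4). Advance 3.
Byte at offset 13: 0x59 = 01011001 → 1-byte char (#5). Advance 1.
Byte at offset 14: 0xEE = 11101110 → 3-byte char (#6). Advance 3.
Byte at offset 17: 0xEF = 11101111 → 3-byte char (#7). Advance 3.
Byte at offset 20: 0xF0 = 11110000 → 4-byte char (#8). Advance 4.
Byte at offset 24: 0xF3 = 11110011 → 4-byte char (#9). Advance 4.
Reached end at offset 28 after 9 code points.

9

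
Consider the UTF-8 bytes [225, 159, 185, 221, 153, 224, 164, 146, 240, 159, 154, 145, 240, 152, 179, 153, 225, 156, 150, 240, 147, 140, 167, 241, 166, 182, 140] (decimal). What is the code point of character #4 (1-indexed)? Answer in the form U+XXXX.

Offset 0: leading byte 0xE1 = 11100001 → 3-byte char #1 = E1 9F B9.
Offset 3: leading byte 0xDD = 11011101 → 2-byte char #2 = DD 99.
Offset 5: leading byte 0xE0 = 11100000 → 3-byte char #3 = E0 A4 92.
Offset 8: leading byte 0xF0 = 11110000 → 4-byte char #4 = F0 9F 9A 91.
Leading byte 0xF0 = 11110000 matches 11110xxx → 4-byte sequence.
Byte 1: 0xF0 = 11110000, payload 000 (3 bits).
Byte 2: 0x9F = 10011111 (10xxxxxx ✓), payload 011111.
Byte 3: 0x9A = 10011010 (10xxxxxx ✓), payload 011010.
Byte 4: 0x91 = 10010001 (10xxxxxx ✓), payload 010001.
Concatenate: 000011111011010010001 = 0x1F691 (21 bits → U+1F691).

U+1F691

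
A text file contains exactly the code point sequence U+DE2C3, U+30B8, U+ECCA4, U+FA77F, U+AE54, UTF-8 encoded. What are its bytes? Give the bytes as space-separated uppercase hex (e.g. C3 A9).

F3 9E 8B 83 E3 82 B8 F3 AC B2 A4 F3 BA 9D BF EA B9 94

U+DE2C3: 4-byte form → F3 9E 8B 83.
U+30B8: 3-byte form → E3 82 B8.
U+ECCA4: 4-byte form → F3 AC B2 A4.
U+FA77F: 4-byte form → F3 BA 9D BF.
U+AE54: 3-byte form → EA B9 94.
Concatenated (18 bytes): F3 9E 8B 83 E3 82 B8 F3 AC B2 A4 F3 BA 9D BF EA B9 94.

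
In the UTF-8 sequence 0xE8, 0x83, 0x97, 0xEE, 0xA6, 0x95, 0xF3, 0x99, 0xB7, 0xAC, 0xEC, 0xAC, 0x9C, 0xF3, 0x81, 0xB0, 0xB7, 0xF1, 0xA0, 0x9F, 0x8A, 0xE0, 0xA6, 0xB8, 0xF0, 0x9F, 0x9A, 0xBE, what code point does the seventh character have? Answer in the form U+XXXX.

Offset 0: leading byte 0xE8 = 11101000 → 3-byte char #1 = E8 83 97.
Offset 3: leading byte 0xEE = 11101110 → 3-byte char #2 = EE A6 95.
Offset 6: leading byte 0xF3 = 11110011 → 4-byte char #3 = F3 99 B7 AC.
Offset 10: leading byte 0xEC = 11101100 → 3-byte char #4 = EC AC 9C.
Offset 13: leading byte 0xF3 = 11110011 → 4-byte char #5 = F3 81 B0 B7.
Offset 17: leading byte 0xF1 = 11110001 → 4-byte char #6 = F1 A0 9F 8A.
Offset 21: leading byte 0xE0 = 11100000 → 3-byte char #7 = E0 A6 B8.
Leading byte 0xE0 = 11100000 matches 1110xxxx → 3-byte sequence.
Byte 1: 0xE0 = 11100000, payload 0000 (4 bits).
Byte 2: 0xA6 = 10100110 (10xxxxxx ✓), payload 100110.
Byte 3: 0xB8 = 10111000 (10xxxxxx ✓), payload 111000.
Concatenate: 0000100110111000 = 0x9B8 (16 bits → U+09B8).

U+09B8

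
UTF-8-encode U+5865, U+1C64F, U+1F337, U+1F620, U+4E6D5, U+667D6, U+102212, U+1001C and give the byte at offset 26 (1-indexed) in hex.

1-indexed offset 26 is 0-indexed offset 25.
U+5865 → 3-byte form E5 A1 A5 at offsets 0–2.
U+1C64F → 4-byte form F0 9C 99 8F at offsets 3–6.
U+1F337 → 4-byte form F0 9F 8C B7 at offsets 7–10.
U+1F620 → 4-byte form F0 9F 98 A0 at offsets 11–14.
U+4E6D5 → 4-byte form F1 8E 9B 95 at offsets 15–18.
U+667D6 → 4-byte form F1 A6 9F 96 at offsets 19–22.
U+102212 → 4-byte form F4 82 88 92 at offsets 23–26.
Offset 25 falls in char 7's range; it's byte 3 of F4 82 88 92 = 0x88.

0x88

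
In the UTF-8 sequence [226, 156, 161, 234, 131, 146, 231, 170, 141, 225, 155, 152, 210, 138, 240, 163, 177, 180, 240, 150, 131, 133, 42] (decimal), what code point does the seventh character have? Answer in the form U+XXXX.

Offset 0: leading byte 0xE2 = 11100010 → 3-byte char #1 = E2 9C A1.
Offset 3: leading byte 0xEA = 11101010 → 3-byte char #2 = EA 83 92.
Offset 6: leading byte 0xE7 = 11100111 → 3-byte char #3 = E7 AA 8D.
Offset 9: leading byte 0xE1 = 11100001 → 3-byte char #4 = E1 9B 98.
Offset 12: leading byte 0xD2 = 11010010 → 2-byte char #5 = D2 8A.
Offset 14: leading byte 0xF0 = 11110000 → 4-byte char #6 = F0 A3 B1 B4.
Offset 18: leading byte 0xF0 = 11110000 → 4-byte char #7 = F0 96 83 85.
Leading byte 0xF0 = 11110000 matches 11110xxx → 4-byte sequence.
Byte 1: 0xF0 = 11110000, payload 000 (3 bits).
Byte 2: 0x96 = 10010110 (10xxxxxx ✓), payload 010110.
Byte 3: 0x83 = 10000011 (10xxxxxx ✓), payload 000011.
Byte 4: 0x85 = 10000101 (10xxxxxx ✓), payload 000101.
Concatenate: 000010110000011000101 = 0x160C5 (21 bits → U+160C5).

U+160C5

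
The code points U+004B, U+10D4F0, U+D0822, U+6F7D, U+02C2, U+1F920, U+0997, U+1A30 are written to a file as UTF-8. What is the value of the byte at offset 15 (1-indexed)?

0xF0

1-indexed offset 15 is 0-indexed offset 14.
U+004B → 1-byte form 4B at offsets 0–0.
U+10D4F0 → 4-byte form F4 8D 93 B0 at offsets 1–4.
U+D0822 → 4-byte form F3 90 A0 A2 at offsets 5–8.
U+6F7D → 3-byte form E6 BD BD at offsets 9–11.
U+02C2 → 2-byte form CB 82 at offsets 12–13.
U+1F920 → 4-byte form F0 9F A4 A0 at offsets 14–17.
Offset 14 falls in char 6's range; it's byte 1 of F0 9F A4 A0 = 0xF0.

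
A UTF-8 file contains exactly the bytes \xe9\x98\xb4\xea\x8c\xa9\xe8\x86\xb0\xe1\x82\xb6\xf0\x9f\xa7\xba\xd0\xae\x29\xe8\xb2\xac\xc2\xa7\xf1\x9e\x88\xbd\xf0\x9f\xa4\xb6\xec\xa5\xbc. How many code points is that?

12

Byte at offset 0: 0xE9 = 11101001 → 3-byte char (#1). Advance 3.
Byte at offset 3: 0xEA = 11101010 → 3-byte char (#2). Advance 3.
Byte at offset 6: 0xE8 = 11101000 → 3-byte char (#3). Advance 3.
Byte at offset 9: 0xE1 = 11100001 → 3-byte char (#4). Advance 3.
Byte at offset 12: 0xF0 = 11110000 → 4-byte char (#5). Advance 4.
Byte at offset 16: 0xD0 = 11010000 → 2-byte char (#6). Advance 2.
Byte at offset 18: 0x29 = 00101001 → 1-byte char (#7). Advance 1.
Byte at offset 19: 0xE8 = 11101000 → 3-byte char (#8). Advance 3.
Byte at offset 22: 0xC2 = 11000010 → 2-byte char (#9). Advance 2.
Byte at offset 24: 0xF1 = 11110001 → 4-byte char (#10). Advance 4.
Byte at offset 28: 0xF0 = 11110000 → 4-byte char (#11). Advance 4.
Byte at offset 32: 0xEC = 11101100 → 3-byte char (#12). Advance 3.
Reached end at offset 35 after 12 code points.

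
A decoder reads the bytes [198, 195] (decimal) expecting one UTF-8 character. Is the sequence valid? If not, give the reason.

invalid (non-continuation byte where continuation expected)

Leading byte 0xC6 = 11000110 → 2-byte form.
Byte 2 is 0xC3 = 11000011, which is not 10xxxxxx — expected a continuation byte.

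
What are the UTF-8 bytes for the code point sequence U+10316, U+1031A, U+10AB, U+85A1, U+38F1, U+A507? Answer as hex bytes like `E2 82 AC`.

F0 90 8C 96 F0 90 8C 9A E1 82 AB E8 96 A1 E3 A3 B1 EA 94 87

U+10316: 4-byte form → F0 90 8C 96.
U+1031A: 4-byte form → F0 90 8C 9A.
U+10AB: 3-byte form → E1 82 AB.
U+85A1: 3-byte form → E8 96 A1.
U+38F1: 3-byte form → E3 A3 B1.
U+A507: 3-byte form → EA 94 87.
Concatenated (20 bytes): F0 90 8C 96 F0 90 8C 9A E1 82 AB E8 96 A1 E3 A3 B1 EA 94 87.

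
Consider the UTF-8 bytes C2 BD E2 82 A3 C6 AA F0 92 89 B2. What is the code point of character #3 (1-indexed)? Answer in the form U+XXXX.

U+01AA

Offset 0: leading byte 0xC2 = 11000010 → 2-byte char #1 = C2 BD.
Offset 2: leading byte 0xE2 = 11100010 → 3-byte char #2 = E2 82 A3.
Offset 5: leading byte 0xC6 = 11000110 → 2-byte char #3 = C6 AA.
Leading byte 0xC6 = 11000110 matches 110xxxxx → 2-byte sequence.
Byte 1: 0xC6 = 11000110, payload 00110 (5 bits).
Byte 2: 0xAA = 10101010 (10xxxxxx ✓), payload 101010.
Concatenate: 00110101010 = 0x1AA (11 bits → U+01AA).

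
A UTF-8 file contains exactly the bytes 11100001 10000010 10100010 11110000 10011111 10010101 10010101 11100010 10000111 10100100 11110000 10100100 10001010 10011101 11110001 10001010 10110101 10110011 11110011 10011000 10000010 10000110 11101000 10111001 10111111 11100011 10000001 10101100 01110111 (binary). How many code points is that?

Byte at offset 0: 0xE1 = 11100001 → 3-byte char (#1). Advance 3.
Byte at offset 3: 0xF0 = 11110000 → 4-byte char (#2). Advance 4.
Byte at offset 7: 0xE2 = 11100010 → 3-byte char (#3). Advance 3.
Byte at offset 10: 0xF0 = 11110000 → 4-byte char (#4). Advance 4.
Byte at offset 14: 0xF1 = 11110001 → 4-byte char (#5). Advance 4.
Byte at offset 18: 0xF3 = 11110011 → 4-byte char (#6). Advance 4.
Byte at offset 22: 0xE8 = 11101000 → 3-byte char (#7). Advance 3.
Byte at offset 25: 0xE3 = 11100011 → 3-byte char (#8). Advance 3.
Byte at offset 28: 0x77 = 01110111 → 1-byte char (#9). Advance 1.
Reached end at offset 29 after 9 code points.

9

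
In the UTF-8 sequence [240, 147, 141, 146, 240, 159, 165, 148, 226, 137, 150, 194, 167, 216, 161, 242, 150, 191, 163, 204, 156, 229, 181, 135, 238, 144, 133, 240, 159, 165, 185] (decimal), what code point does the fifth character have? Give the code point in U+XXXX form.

U+0621

Offset 0: leading byte 0xF0 = 11110000 → 4-byte char #1 = F0 93 8D 92.
Offset 4: leading byte 0xF0 = 11110000 → 4-byte char #2 = F0 9F A5 94.
Offset 8: leading byte 0xE2 = 11100010 → 3-byte char #3 = E2 89 96.
Offset 11: leading byte 0xC2 = 11000010 → 2-byte char #4 = C2 A7.
Offset 13: leading byte 0xD8 = 11011000 → 2-byte char #5 = D8 A1.
Leading byte 0xD8 = 11011000 matches 110xxxxx → 2-byte sequence.
Byte 1: 0xD8 = 11011000, payload 11000 (5 bits).
Byte 2: 0xA1 = 10100001 (10xxxxxx ✓), payload 100001.
Concatenate: 11000100001 = 0x621 (11 bits → U+0621).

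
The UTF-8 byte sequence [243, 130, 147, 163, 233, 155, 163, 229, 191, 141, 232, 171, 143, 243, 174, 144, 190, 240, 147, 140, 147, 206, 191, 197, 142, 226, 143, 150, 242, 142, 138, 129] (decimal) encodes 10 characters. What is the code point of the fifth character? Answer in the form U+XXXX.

Offset 0: leading byte 0xF3 = 11110011 → 4-byte char #1 = F3 82 93 A3.
Offset 4: leading byte 0xE9 = 11101001 → 3-byte char #2 = E9 9B A3.
Offset 7: leading byte 0xE5 = 11100101 → 3-byte char #3 = E5 BF 8D.
Offset 10: leading byte 0xE8 = 11101000 → 3-byte char #4 = E8 AB 8F.
Offset 13: leading byte 0xF3 = 11110011 → 4-byte char #5 = F3 AE 90 BE.
Leading byte 0xF3 = 11110011 matches 11110xxx → 4-byte sequence.
Byte 1: 0xF3 = 11110011, payload 011 (3 bits).
Byte 2: 0xAE = 10101110 (10xxxxxx ✓), payload 101110.
Byte 3: 0x90 = 10010000 (10xxxxxx ✓), payload 010000.
Byte 4: 0xBE = 10111110 (10xxxxxx ✓), payload 111110.
Concatenate: 011101110010000111110 = 0xEE43E (21 bits → U+EE43E).

U+EE43E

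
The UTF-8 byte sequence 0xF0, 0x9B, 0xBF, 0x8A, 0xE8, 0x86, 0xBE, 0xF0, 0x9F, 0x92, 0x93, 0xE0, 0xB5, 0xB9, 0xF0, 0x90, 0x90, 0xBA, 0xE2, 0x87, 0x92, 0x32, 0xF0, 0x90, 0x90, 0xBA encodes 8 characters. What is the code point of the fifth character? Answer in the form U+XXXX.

U+1043A

Offset 0: leading byte 0xF0 = 11110000 → 4-byte char #1 = F0 9B BF 8A.
Offset 4: leading byte 0xE8 = 11101000 → 3-byte char #2 = E8 86 BE.
Offset 7: leading byte 0xF0 = 11110000 → 4-byte char #3 = F0 9F 92 93.
Offset 11: leading byte 0xE0 = 11100000 → 3-byte char #4 = E0 B5 B9.
Offset 14: leading byte 0xF0 = 11110000 → 4-byte char #5 = F0 90 90 BA.
Leading byte 0xF0 = 11110000 matches 11110xxx → 4-byte sequence.
Byte 1: 0xF0 = 11110000, payload 000 (3 bits).
Byte 2: 0x90 = 10010000 (10xxxxxx ✓), payload 010000.
Byte 3: 0x90 = 10010000 (10xxxxxx ✓), payload 010000.
Byte 4: 0xBA = 10111010 (10xxxxxx ✓), payload 111010.
Concatenate: 000010000010000111010 = 0x1043A (21 bits → U+1043A).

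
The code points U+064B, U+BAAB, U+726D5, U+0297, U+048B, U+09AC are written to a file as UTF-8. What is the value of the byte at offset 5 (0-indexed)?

0xF1

U+064B → 2-byte form D9 8B at offsets 0–1.
U+BAAB → 3-byte form EB AA AB at offsets 2–4.
U+726D5 → 4-byte form F1 B2 9B 95 at offsets 5–8.
Offset 5 falls in char 3's range; it's byte 1 of F1 B2 9B 95 = 0xF1.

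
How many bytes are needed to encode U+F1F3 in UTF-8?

U+F1F3 = 0xF1F3. UTF-8 uses 1 byte below 0x80, 2 below 0x800, 3 below 0x10000, 4 up to 0x10FFFF. 0xF1F3 is in U+0800–U+FFFF → 3 bytes.

3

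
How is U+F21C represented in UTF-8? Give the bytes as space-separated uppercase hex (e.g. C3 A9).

EF 88 9C

U+F21C = 0xF21C = 61980 decimal. In range U+0800–U+FFFF → 3-byte form: 1110xxxx 10xxxxxx 10xxxxxx.
Binary (16 bits): 1111001000011100.
Split 4+6+6: 1111 | 001000 | 011100.
Byte 1: 11101111 = 0xEF.
Byte 2: 10001000 = 0x88.
Byte 3: 10011100 = 0x9C.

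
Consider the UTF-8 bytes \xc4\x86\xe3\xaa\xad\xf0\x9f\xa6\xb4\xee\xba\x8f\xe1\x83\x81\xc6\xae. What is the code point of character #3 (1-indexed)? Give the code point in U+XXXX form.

Offset 0: leading byte 0xC4 = 11000100 → 2-byte char #1 = C4 86.
Offset 2: leading byte 0xE3 = 11100011 → 3-byte char #2 = E3 AA AD.
Offset 5: leading byte 0xF0 = 11110000 → 4-byte char #3 = F0 9F A6 B4.
Leading byte 0xF0 = 11110000 matches 11110xxx → 4-byte sequence.
Byte 1: 0xF0 = 11110000, payload 000 (3 bits).
Byte 2: 0x9F = 10011111 (10xxxxxx ✓), payload 011111.
Byte 3: 0xA6 = 10100110 (10xxxxxx ✓), payload 100110.
Byte 4: 0xB4 = 10110100 (10xxxxxx ✓), payload 110100.
Concatenate: 000011111100110110100 = 0x1F9B4 (21 bits → U+1F9B4).

U+1F9B4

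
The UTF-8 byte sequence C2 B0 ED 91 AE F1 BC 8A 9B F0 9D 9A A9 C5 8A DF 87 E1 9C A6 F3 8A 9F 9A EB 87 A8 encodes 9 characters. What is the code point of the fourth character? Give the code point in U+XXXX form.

U+1D6A9

Offset 0: leading byte 0xC2 = 11000010 → 2-byte char #1 = C2 B0.
Offset 2: leading byte 0xED = 11101101 → 3-byte char #2 = ED 91 AE.
Offset 5: leading byte 0xF1 = 11110001 → 4-byte char #3 = F1 BC 8A 9B.
Offset 9: leading byte 0xF0 = 11110000 → 4-byte char #4 = F0 9D 9A A9.
Leading byte 0xF0 = 11110000 matches 11110xxx → 4-byte sequence.
Byte 1: 0xF0 = 11110000, payload 000 (3 bits).
Byte 2: 0x9D = 10011101 (10xxxxxx ✓), payload 011101.
Byte 3: 0x9A = 10011010 (10xxxxxx ✓), payload 011010.
Byte 4: 0xA9 = 10101001 (10xxxxxx ✓), payload 101001.
Concatenate: 000011101011010101001 = 0x1D6A9 (21 bits → U+1D6A9).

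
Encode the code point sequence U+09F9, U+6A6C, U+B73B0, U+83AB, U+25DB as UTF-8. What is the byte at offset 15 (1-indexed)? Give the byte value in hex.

0x97

1-indexed offset 15 is 0-indexed offset 14.
U+09F9 → 3-byte form E0 A7 B9 at offsets 0–2.
U+6A6C → 3-byte form E6 A9 AC at offsets 3–5.
U+B73B0 → 4-byte form F2 B7 8E B0 at offsets 6–9.
U+83AB → 3-byte form E8 8E AB at offsets 10–12.
U+25DB → 3-byte form E2 97 9B at offsets 13–15.
Offset 14 falls in char 5's range; it's byte 2 of E2 97 9B = 0x97.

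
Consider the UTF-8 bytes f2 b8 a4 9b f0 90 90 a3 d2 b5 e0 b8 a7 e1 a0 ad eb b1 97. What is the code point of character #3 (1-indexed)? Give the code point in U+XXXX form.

Offset 0: leading byte 0xF2 = 11110010 → 4-byte char #1 = F2 B8 A4 9B.
Offset 4: leading byte 0xF0 = 11110000 → 4-byte char #2 = F0 90 90 A3.
Offset 8: leading byte 0xD2 = 11010010 → 2-byte char #3 = D2 B5.
Leading byte 0xD2 = 11010010 matches 110xxxxx → 2-byte sequence.
Byte 1: 0xD2 = 11010010, payload 10010 (5 bits).
Byte 2: 0xB5 = 10110101 (10xxxxxx ✓), payload 110101.
Concatenate: 10010110101 = 0x4B5 (11 bits → U+04B5).

U+04B5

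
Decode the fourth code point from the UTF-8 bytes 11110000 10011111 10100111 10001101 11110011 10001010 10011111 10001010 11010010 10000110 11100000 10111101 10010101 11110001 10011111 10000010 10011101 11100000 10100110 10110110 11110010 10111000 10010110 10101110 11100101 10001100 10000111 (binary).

Offset 0: leading byte 0xF0 = 11110000 → 4-byte char #1 = F0 9F A7 8D.
Offset 4: leading byte 0xF3 = 11110011 → 4-byte char #2 = F3 8A 9F 8A.
Offset 8: leading byte 0xD2 = 11010010 → 2-byte char #3 = D2 86.
Offset 10: leading byte 0xE0 = 11100000 → 3-byte char #4 = E0 BD 95.
Leading byte 0xE0 = 11100000 matches 1110xxxx → 3-byte sequence.
Byte 1: 0xE0 = 11100000, payload 0000 (4 bits).
Byte 2: 0xBD = 10111101 (10xxxxxx ✓), payload 111101.
Byte 3: 0x95 = 10010101 (10xxxxxx ✓), payload 010101.
Concatenate: 0000111101010101 = 0xF55 (16 bits → U+0F55).

U+0F55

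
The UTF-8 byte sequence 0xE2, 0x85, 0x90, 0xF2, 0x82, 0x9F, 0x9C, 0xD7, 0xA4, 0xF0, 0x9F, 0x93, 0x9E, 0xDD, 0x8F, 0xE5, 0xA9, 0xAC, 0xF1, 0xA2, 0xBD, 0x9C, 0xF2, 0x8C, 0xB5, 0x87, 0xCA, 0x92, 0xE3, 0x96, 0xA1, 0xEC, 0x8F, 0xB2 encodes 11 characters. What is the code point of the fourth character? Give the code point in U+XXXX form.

Offset 0: leading byte 0xE2 = 11100010 → 3-byte char #1 = E2 85 90.
Offset 3: leading byte 0xF2 = 11110010 → 4-byte char #2 = F2 82 9F 9C.
Offset 7: leading byte 0xD7 = 11010111 → 2-byte char #3 = D7 A4.
Offset 9: leading byte 0xF0 = 11110000 → 4-byte char #4 = F0 9F 93 9E.
Leading byte 0xF0 = 11110000 matches 11110xxx → 4-byte sequence.
Byte 1: 0xF0 = 11110000, payload 000 (3 bits).
Byte 2: 0x9F = 10011111 (10xxxxxx ✓), payload 011111.
Byte 3: 0x93 = 10010011 (10xxxxxx ✓), payload 010011.
Byte 4: 0x9E = 10011110 (10xxxxxx ✓), payload 011110.
Concatenate: 000011111010011011110 = 0x1F4DE (21 bits → U+1F4DE).

U+1F4DE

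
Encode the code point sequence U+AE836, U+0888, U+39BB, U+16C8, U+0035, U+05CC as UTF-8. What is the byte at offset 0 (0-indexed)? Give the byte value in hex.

U+AE836 → 4-byte form F2 AE A0 B6 at offsets 0–3.
Offset 0 falls in char 1's range; it's byte 1 of F2 AE A0 B6 = 0xF2.

0xF2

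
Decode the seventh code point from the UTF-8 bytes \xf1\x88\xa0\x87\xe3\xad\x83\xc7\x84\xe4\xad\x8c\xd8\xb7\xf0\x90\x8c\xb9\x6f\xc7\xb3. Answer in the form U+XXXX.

Offset 0: leading byte 0xF1 = 11110001 → 4-byte char #1 = F1 88 A0 87.
Offset 4: leading byte 0xE3 = 11100011 → 3-byte char #2 = E3 AD 83.
Offset 7: leading byte 0xC7 = 11000111 → 2-byte char #3 = C7 84.
Offset 9: leading byte 0xE4 = 11100100 → 3-byte char #4 = E4 AD 8C.
Offset 12: leading byte 0xD8 = 11011000 → 2-byte char #5 = D8 B7.
Offset 14: leading byte 0xF0 = 11110000 → 4-byte char #6 = F0 90 8C B9.
Offset 18: leading byte 0x6F = 01101111 → 1-byte char #7 = 6F.
Leading byte 0x6F = 01101111 matches 0xxxxxxx → 1-byte sequence.
Byte 1: 0x6F = 01101111, payload 1101111 (7 bits).
Concatenate: 1101111 = 0x6F (7 bits → U+006F).

U+006F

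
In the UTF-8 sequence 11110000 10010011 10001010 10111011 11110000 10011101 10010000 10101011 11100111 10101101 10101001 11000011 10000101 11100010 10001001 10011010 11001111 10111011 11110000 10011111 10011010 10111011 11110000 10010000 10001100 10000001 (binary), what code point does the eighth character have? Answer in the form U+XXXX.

U+10301

Offset 0: leading byte 0xF0 = 11110000 → 4-byte char #1 = F0 93 8A BB.
Offset 4: leading byte 0xF0 = 11110000 → 4-byte char #2 = F0 9D 90 AB.
Offset 8: leading byte 0xE7 = 11100111 → 3-byte char #3 = E7 AD A9.
Offset 11: leading byte 0xC3 = 11000011 → 2-byte char #4 = C3 85.
Offset 13: leading byte 0xE2 = 11100010 → 3-byte char #5 = E2 89 9A.
Offset 16: leading byte 0xCF = 11001111 → 2-byte char #6 = CF BB.
Offset 18: leading byte 0xF0 = 11110000 → 4-byte char #7 = F0 9F 9A BB.
Offset 22: leading byte 0xF0 = 11110000 → 4-byte char #8 = F0 90 8C 81.
Leading byte 0xF0 = 11110000 matches 11110xxx → 4-byte sequence.
Byte 1: 0xF0 = 11110000, payload 000 (3 bits).
Byte 2: 0x90 = 10010000 (10xxxxxx ✓), payload 010000.
Byte 3: 0x8C = 10001100 (10xxxxxx ✓), payload 001100.
Byte 4: 0x81 = 10000001 (10xxxxxx ✓), payload 000001.
Concatenate: 000010000001100000001 = 0x10301 (21 bits → U+10301).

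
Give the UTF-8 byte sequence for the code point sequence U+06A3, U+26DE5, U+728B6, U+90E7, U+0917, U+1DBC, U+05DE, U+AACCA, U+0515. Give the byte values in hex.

DA A3 F0 A6 B7 A5 F1 B2 A2 B6 E9 83 A7 E0 A4 97 E1 B6 BC D7 9E F2 AA B3 8A D4 95

U+06A3: 2-byte form → DA A3.
U+26DE5: 4-byte form → F0 A6 B7 A5.
U+728B6: 4-byte form → F1 B2 A2 B6.
U+90E7: 3-byte form → E9 83 A7.
U+0917: 3-byte form → E0 A4 97.
U+1DBC: 3-byte form → E1 B6 BC.
U+05DE: 2-byte form → D7 9E.
U+AACCA: 4-byte form → F2 AA B3 8A.
U+0515: 2-byte form → D4 95.
Concatenated (27 bytes): DA A3 F0 A6 B7 A5 F1 B2 A2 B6 E9 83 A7 E0 A4 97 E1 B6 BC D7 9E F2 AA B3 8A D4 95.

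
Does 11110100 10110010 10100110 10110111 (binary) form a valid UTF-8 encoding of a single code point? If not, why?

Leading byte 0xF4 = 11110100 → 4-byte form.
Payload = 0x1329B7, which exceeds U+10FFFF, the maximum Unicode code point. (Leading bytes F5–FF, or F4 followed by ≥ 0x90, are invalid.)

invalid (encodes a value above U+10FFFF)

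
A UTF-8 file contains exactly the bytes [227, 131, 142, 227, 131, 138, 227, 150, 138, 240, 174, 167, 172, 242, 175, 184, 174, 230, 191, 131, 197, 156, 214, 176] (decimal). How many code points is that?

Byte at offset 0: 0xE3 = 11100011 → 3-byte char (#1). Advance 3.
Byte at offset 3: 0xE3 = 11100011 → 3-byte char (#2). Advance 3.
Byte at offset 6: 0xE3 = 11100011 → 3-byte char (#3). Advance 3.
Byte at offset 9: 0xF0 = 11110000 → 4-byte char (#4). Advance 4.
Byte at offset 13: 0xF2 = 11110010 → 4-byte char (#5). Advance 4.
Byte at offset 17: 0xE6 = 11100110 → 3-byte char (#6). Advance 3.
Byte at offset 20: 0xC5 = 11000101 → 2-byte char (#7). Advance 2.
Byte at offset 22: 0xD6 = 11010110 → 2-byte char (#8). Advance 2.
Reached end at offset 24 after 8 code points.

8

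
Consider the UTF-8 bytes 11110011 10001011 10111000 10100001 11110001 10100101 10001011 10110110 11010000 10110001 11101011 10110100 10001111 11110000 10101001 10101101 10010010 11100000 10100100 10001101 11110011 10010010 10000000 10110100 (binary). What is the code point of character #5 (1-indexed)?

Offset 0: leading byte 0xF3 = 11110011 → 4-byte char #1 = F3 8B B8 A1.
Offset 4: leading byte 0xF1 = 11110001 → 4-byte char #2 = F1 A5 8B B6.
Offset 8: leading byte 0xD0 = 11010000 → 2-byte char #3 = D0 B1.
Offset 10: leading byte 0xEB = 11101011 → 3-byte char #4 = EB B4 8F.
Offset 13: leading byte 0xF0 = 11110000 → 4-byte char #5 = F0 A9 AD 92.
Leading byte 0xF0 = 11110000 matches 11110xxx → 4-byte sequence.
Byte 1: 0xF0 = 11110000, payload 000 (3 bits).
Byte 2: 0xA9 = 10101001 (10xxxxxx ✓), payload 101001.
Byte 3: 0xAD = 10101101 (10xxxxxx ✓), payload 101101.
Byte 4: 0x92 = 10010010 (10xxxxxx ✓), payload 010010.
Concatenate: 000101001101101010010 = 0x29B52 (21 bits → U+29B52).

U+29B52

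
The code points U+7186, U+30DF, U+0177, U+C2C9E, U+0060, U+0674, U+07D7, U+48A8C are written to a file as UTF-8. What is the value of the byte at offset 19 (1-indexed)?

0x88

1-indexed offset 19 is 0-indexed offset 18.
U+7186 → 3-byte form E7 86 86 at offsets 0–2.
U+30DF → 3-byte form E3 83 9F at offsets 3–5.
U+0177 → 2-byte form C5 B7 at offsets 6–7.
U+C2C9E → 4-byte form F3 82 B2 9E at offsets 8–11.
U+0060 → 1-byte form 60 at offsets 12–12.
U+0674 → 2-byte form D9 B4 at offsets 13–14.
U+07D7 → 2-byte form DF 97 at offsets 15–16.
U+48A8C → 4-byte form F1 88 AA 8C at offsets 17–20.
Offset 18 falls in char 8's range; it's byte 2 of F1 88 AA 8C = 0x88.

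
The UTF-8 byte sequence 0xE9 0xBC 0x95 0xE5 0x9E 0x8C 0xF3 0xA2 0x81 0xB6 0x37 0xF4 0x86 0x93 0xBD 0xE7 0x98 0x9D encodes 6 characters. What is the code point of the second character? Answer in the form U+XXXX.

Offset 0: leading byte 0xE9 = 11101001 → 3-byte char #1 = E9 BC 95.
Offset 3: leading byte 0xE5 = 11100101 → 3-byte char #2 = E5 9E 8C.
Leading byte 0xE5 = 11100101 matches 1110xxxx → 3-byte sequence.
Byte 1: 0xE5 = 11100101, payload 0101 (4 bits).
Byte 2: 0x9E = 10011110 (10xxxxxx ✓), payload 011110.
Byte 3: 0x8C = 10001100 (10xxxxxx ✓), payload 001100.
Concatenate: 0101011110001100 = 0x578C (16 bits → U+578C).

U+578C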